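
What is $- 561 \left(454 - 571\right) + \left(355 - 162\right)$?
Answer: $65830$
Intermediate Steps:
$- 561 \left(454 - 571\right) + \left(355 - 162\right) = \left(-561\right) \left(-117\right) + 193 = 65637 + 193 = 65830$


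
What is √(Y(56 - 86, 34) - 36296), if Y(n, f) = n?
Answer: I*√36326 ≈ 190.59*I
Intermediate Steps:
√(Y(56 - 86, 34) - 36296) = √((56 - 86) - 36296) = √(-30 - 36296) = √(-36326) = I*√36326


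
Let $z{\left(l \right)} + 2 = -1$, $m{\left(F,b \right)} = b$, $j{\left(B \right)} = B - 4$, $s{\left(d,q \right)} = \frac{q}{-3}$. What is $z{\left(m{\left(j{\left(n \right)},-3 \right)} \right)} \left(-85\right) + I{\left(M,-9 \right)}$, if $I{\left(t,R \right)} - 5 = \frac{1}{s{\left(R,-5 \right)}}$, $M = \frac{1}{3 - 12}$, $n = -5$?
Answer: $\frac{1303}{5} \approx 260.6$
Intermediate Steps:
$s{\left(d,q \right)} = - \frac{q}{3}$ ($s{\left(d,q \right)} = q \left(- \frac{1}{3}\right) = - \frac{q}{3}$)
$j{\left(B \right)} = -4 + B$ ($j{\left(B \right)} = B - 4 = -4 + B$)
$M = - \frac{1}{9}$ ($M = \frac{1}{-9} = - \frac{1}{9} \approx -0.11111$)
$z{\left(l \right)} = -3$ ($z{\left(l \right)} = -2 - 1 = -3$)
$I{\left(t,R \right)} = \frac{28}{5}$ ($I{\left(t,R \right)} = 5 + \frac{1}{\left(- \frac{1}{3}\right) \left(-5\right)} = 5 + \frac{1}{\frac{5}{3}} = 5 + \frac{3}{5} = \frac{28}{5}$)
$z{\left(m{\left(j{\left(n \right)},-3 \right)} \right)} \left(-85\right) + I{\left(M,-9 \right)} = \left(-3\right) \left(-85\right) + \frac{28}{5} = 255 + \frac{28}{5} = \frac{1303}{5}$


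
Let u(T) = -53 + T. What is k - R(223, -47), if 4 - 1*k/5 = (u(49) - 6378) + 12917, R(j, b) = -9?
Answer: -32646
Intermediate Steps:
k = -32655 (k = 20 - 5*(((-53 + 49) - 6378) + 12917) = 20 - 5*((-4 - 6378) + 12917) = 20 - 5*(-6382 + 12917) = 20 - 5*6535 = 20 - 32675 = -32655)
k - R(223, -47) = -32655 - 1*(-9) = -32655 + 9 = -32646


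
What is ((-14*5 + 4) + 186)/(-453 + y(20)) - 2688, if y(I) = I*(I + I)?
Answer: -932616/347 ≈ -2687.7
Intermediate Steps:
y(I) = 2*I² (y(I) = I*(2*I) = 2*I²)
((-14*5 + 4) + 186)/(-453 + y(20)) - 2688 = ((-14*5 + 4) + 186)/(-453 + 2*20²) - 2688 = ((-70 + 4) + 186)/(-453 + 2*400) - 2688 = (-66 + 186)/(-453 + 800) - 2688 = 120/347 - 2688 = -932616/347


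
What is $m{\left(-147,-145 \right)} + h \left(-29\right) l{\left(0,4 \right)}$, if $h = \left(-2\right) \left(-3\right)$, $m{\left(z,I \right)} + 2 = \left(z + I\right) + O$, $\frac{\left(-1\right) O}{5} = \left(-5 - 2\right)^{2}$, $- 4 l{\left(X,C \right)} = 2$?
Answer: $-452$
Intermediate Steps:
$l{\left(X,C \right)} = - \frac{1}{2}$ ($l{\left(X,C \right)} = \left(- \frac{1}{4}\right) 2 = - \frac{1}{2}$)
$O = -245$ ($O = - 5 \left(-5 - 2\right)^{2} = - 5 \left(-7\right)^{2} = \left(-5\right) 49 = -245$)
$m{\left(z,I \right)} = -247 + I + z$ ($m{\left(z,I \right)} = -2 - \left(245 - I - z\right) = -2 + \left(-245 + I + z\right) = -247 + I + z$)
$h = 6$
$m{\left(-147,-145 \right)} + h \left(-29\right) l{\left(0,4 \right)} = \left(-247 - 145 - 147\right) + 6 \left(-29\right) \left(- \frac{1}{2}\right) = -539 - -87 = -539 + 87 = -452$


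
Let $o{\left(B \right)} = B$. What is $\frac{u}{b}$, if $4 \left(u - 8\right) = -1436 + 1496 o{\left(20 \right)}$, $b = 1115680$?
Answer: $\frac{7129}{1115680} \approx 0.0063898$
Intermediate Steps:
$u = 7129$ ($u = 8 + \frac{-1436 + 1496 \cdot 20}{4} = 8 + \frac{-1436 + 29920}{4} = 8 + \frac{1}{4} \cdot 28484 = 8 + 7121 = 7129$)
$\frac{u}{b} = \frac{7129}{1115680}$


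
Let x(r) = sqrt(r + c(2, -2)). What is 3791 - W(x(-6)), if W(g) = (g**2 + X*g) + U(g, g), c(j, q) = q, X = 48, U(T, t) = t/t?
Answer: 3798 - 96*I*sqrt(2) ≈ 3798.0 - 135.76*I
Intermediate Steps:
U(T, t) = 1
x(r) = sqrt(-2 + r) (x(r) = sqrt(r - 2) = sqrt(-2 + r))
W(g) = 1 + g**2 + 48*g (W(g) = (g**2 + 48*g) + 1 = 1 + g**2 + 48*g)
3791 - W(x(-6)) = 3791 - (1 + (sqrt(-2 - 6))**2 + 48*sqrt(-2 - 6)) = 3791 - (1 + (sqrt(-8))**2 + 48*sqrt(-8)) = 3791 - (1 + (2*I*sqrt(2))**2 + 48*(2*I*sqrt(2))) = 3791 - (1 - 8 + 96*I*sqrt(2)) = 3791 - (-7 + 96*I*sqrt(2)) = 3791 + (7 - 96*I*sqrt(2)) = 3798 - 96*I*sqrt(2)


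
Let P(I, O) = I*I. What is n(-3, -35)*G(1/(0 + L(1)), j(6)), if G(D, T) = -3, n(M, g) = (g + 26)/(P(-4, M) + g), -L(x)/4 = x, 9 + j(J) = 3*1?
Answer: -27/19 ≈ -1.4211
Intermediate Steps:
j(J) = -6 (j(J) = -9 + 3*1 = -9 + 3 = -6)
P(I, O) = I²
L(x) = -4*x
n(M, g) = (26 + g)/(16 + g) (n(M, g) = (g + 26)/((-4)² + g) = (26 + g)/(16 + g))
n(-3, -35)*G(1/(0 + L(1)), j(6)) = ((26 - 35)/(16 - 35))*(-3) = (-9/(-19))*(-3) = -1/19*(-9)*(-3) = (9/19)*(-3) = -27/19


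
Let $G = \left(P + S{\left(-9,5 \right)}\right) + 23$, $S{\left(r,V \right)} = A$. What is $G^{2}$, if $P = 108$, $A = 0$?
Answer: $17161$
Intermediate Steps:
$S{\left(r,V \right)} = 0$
$G = 131$ ($G = \left(108 + 0\right) + 23 = 108 + 23 = 131$)
$G^{2} = 131^{2} = 17161$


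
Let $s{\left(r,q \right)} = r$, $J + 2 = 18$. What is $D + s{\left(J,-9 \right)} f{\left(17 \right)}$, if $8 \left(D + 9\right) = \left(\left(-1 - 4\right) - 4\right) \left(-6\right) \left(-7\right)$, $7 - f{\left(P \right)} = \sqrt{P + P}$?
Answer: $\frac{223}{4} - 16 \sqrt{34} \approx -37.545$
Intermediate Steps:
$J = 16$ ($J = -2 + 18 = 16$)
$f{\left(P \right)} = 7 - \sqrt{2} \sqrt{P}$ ($f{\left(P \right)} = 7 - \sqrt{P + P} = 7 - \sqrt{2 P} = 7 - \sqrt{2} \sqrt{P}$)
$D = - \frac{225}{4}$ ($D = -9 + \frac{\left(\left(-1 - 4\right) - 4\right) \left(-6\right) \left(-7\right)}{8} = -9 + \frac{\left(-5 - 4\right) \left(-6\right) \left(-7\right)}{8} = -9 + \frac{\left(-9\right) \left(-6\right) \left(-7\right)}{8} = -9 + \frac{54 \left(-7\right)}{8} = -9 + \frac{1}{8} \left(-378\right) = -9 - \frac{189}{4} = - \frac{225}{4} \approx -56.25$)
$D + s{\left(J,-9 \right)} f{\left(17 \right)} = - \frac{225}{4} + 16 \left(7 - \sqrt{2} \sqrt{17}\right) = - \frac{225}{4} + 16 \left(7 - \sqrt{34}\right) = - \frac{225}{4} + \left(112 - 16 \sqrt{34}\right) = \frac{223}{4} - 16 \sqrt{34}$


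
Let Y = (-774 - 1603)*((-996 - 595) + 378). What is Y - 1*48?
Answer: 2883253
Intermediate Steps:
Y = 2883301 (Y = -2377*(-1591 + 378) = -2377*(-1213) = 2883301)
Y - 1*48 = 2883301 - 1*48 = 2883301 - 48 = 2883253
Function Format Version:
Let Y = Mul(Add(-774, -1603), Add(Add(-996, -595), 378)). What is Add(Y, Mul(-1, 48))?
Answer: 2883253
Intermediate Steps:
Y = 2883301 (Y = Mul(-2377, Add(-1591, 378)) = Mul(-2377, -1213) = 2883301)
Add(Y, Mul(-1, 48)) = Add(2883301, Mul(-1, 48)) = Add(2883301, -48) = 2883253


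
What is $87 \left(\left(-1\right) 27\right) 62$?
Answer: $-145638$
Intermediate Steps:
$87 \left(\left(-1\right) 27\right) 62 = 87 \left(-27\right) 62 = \left(-2349\right) 62 = -145638$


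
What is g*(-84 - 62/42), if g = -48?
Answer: 28720/7 ≈ 4102.9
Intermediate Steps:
g*(-84 - 62/42) = -48*(-84 - 62/42) = -48*(-84 - 62*1/42) = -48*(-84 - 31/21) = -48*(-1795/21) = 28720/7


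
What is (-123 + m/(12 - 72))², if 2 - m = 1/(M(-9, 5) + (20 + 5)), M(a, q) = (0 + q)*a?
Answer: 21797864881/1440000 ≈ 15137.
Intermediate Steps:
M(a, q) = a*q (M(a, q) = q*a = a*q)
m = 41/20 (m = 2 - 1/(-9*5 + (20 + 5)) = 2 - 1/(-45 + 25) = 2 - 1/(-20) = 2 - 1*(-1/20) = 2 + 1/20 = 41/20 ≈ 2.0500)
(-123 + m/(12 - 72))² = (-123 + 41/(20*(12 - 72)))² = (-123 + (41/20)/(-60))² = (-123 + (41/20)*(-1/60))² = (-123 - 41/1200)² = (-147641/1200)² = 21797864881/1440000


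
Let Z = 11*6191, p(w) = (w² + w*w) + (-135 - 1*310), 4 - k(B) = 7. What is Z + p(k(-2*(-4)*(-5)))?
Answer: 67674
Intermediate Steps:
k(B) = -3 (k(B) = 4 - 1*7 = 4 - 7 = -3)
p(w) = -445 + 2*w² (p(w) = (w² + w²) + (-135 - 310) = 2*w² - 445 = -445 + 2*w²)
Z = 68101
Z + p(k(-2*(-4)*(-5))) = 68101 + (-445 + 2*(-3)²) = 68101 + (-445 + 2*9) = 68101 + (-445 + 18) = 68101 - 427 = 67674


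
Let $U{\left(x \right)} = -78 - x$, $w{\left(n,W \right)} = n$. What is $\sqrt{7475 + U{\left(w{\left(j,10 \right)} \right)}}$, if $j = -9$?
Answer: $23 \sqrt{14} \approx 86.058$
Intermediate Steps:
$\sqrt{7475 + U{\left(w{\left(j,10 \right)} \right)}} = \sqrt{7475 - 69} = \sqrt{7406} = 23 \sqrt{14}$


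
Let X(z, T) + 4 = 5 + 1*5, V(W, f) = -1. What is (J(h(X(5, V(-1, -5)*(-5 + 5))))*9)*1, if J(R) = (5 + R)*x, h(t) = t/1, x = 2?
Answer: 198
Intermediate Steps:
X(z, T) = 6 (X(z, T) = -4 + (5 + 1*5) = -4 + (5 + 5) = -4 + 10 = 6)
h(t) = t (h(t) = t*1 = t)
J(R) = 10 + 2*R (J(R) = (5 + R)*2 = 10 + 2*R)
(J(h(X(5, V(-1, -5)*(-5 + 5))))*9)*1 = ((10 + 2*6)*9)*1 = ((10 + 12)*9)*1 = (22*9)*1 = 198*1 = 198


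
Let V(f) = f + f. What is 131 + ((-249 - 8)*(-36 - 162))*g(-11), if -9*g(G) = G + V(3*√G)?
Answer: 62325 - 33924*I*√11 ≈ 62325.0 - 1.1251e+5*I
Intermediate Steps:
V(f) = 2*f
g(G) = -2*√G/3 - G/9 (g(G) = -(G + 2*(3*√G))/9 = -(G + 6*√G)/9 = -2*√G/3 - G/9)
131 + ((-249 - 8)*(-36 - 162))*g(-11) = 131 + ((-249 - 8)*(-36 - 162))*(-2*I*√11/3 - ⅑*(-11)) = 131 + (-257*(-198))*(-2*I*√11/3 + 11/9) = 131 + 50886*(-2*I*√11/3 + 11/9) = 131 + 50886*(11/9 - 2*I*√11/3) = 131 + (62194 - 33924*I*√11) = 62325 - 33924*I*√11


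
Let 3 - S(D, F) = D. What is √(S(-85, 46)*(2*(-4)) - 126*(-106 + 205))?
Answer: I*√13178 ≈ 114.8*I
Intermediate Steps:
S(D, F) = 3 - D
√(S(-85, 46)*(2*(-4)) - 126*(-106 + 205)) = √((3 - 1*(-85))*(2*(-4)) - 126*(-106 + 205)) = √((3 + 85)*(-8) - 126*99) = √(88*(-8) - 12474) = √(-704 - 12474) = √(-13178) = I*√13178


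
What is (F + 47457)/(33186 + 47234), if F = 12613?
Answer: 6007/8042 ≈ 0.74695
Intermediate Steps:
(F + 47457)/(33186 + 47234) = (12613 + 47457)/(33186 + 47234) = 60070/80420 = 60070*(1/80420) = 6007/8042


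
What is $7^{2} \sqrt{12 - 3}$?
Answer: $147$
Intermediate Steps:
$7^{2} \sqrt{12 - 3} = 49 \sqrt{9} = 49 \cdot 3 = 147$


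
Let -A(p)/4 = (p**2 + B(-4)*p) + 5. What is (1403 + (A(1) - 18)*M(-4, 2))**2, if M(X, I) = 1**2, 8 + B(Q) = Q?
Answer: 1985281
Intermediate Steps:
B(Q) = -8 + Q
M(X, I) = 1
A(p) = -20 - 4*p**2 + 48*p (A(p) = -4*((p**2 + (-8 - 4)*p) + 5) = -4*((p**2 - 12*p) + 5) = -4*(5 + p**2 - 12*p) = -20 - 4*p**2 + 48*p)
(1403 + (A(1) - 18)*M(-4, 2))**2 = (1403 + ((-20 - 4*1**2 + 48*1) - 18)*1)**2 = (1403 + ((-20 - 4*1 + 48) - 18)*1)**2 = (1403 + ((-20 - 4 + 48) - 18)*1)**2 = (1403 + (24 - 18)*1)**2 = (1403 + 6*1)**2 = (1403 + 6)**2 = 1409**2 = 1985281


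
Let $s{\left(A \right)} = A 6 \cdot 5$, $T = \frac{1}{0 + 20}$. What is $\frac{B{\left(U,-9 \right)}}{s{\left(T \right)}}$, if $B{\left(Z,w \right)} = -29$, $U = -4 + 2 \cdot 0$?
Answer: $- \frac{58}{3} \approx -19.333$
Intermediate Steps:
$U = -4$ ($U = -4 + 0 = -4$)
$T = \frac{1}{20} \approx 0.05$
$s{\left(A \right)} = 30 A$ ($s{\left(A \right)} = 6 A 5 = 30 A$)
$\frac{B{\left(U,-9 \right)}}{s{\left(T \right)}} = - \frac{29}{30 \cdot \frac{1}{20}} = - \frac{29}{\frac{3}{2}} = \left(-29\right) \frac{2}{3} = - \frac{58}{3}$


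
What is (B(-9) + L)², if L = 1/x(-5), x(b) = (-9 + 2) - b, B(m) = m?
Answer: 361/4 ≈ 90.250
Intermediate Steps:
x(b) = -7 - b
L = -½ (L = 1/(-7 - 1*(-5)) = 1/(-7 + 5) = 1/(-2) = -½ ≈ -0.50000)
(B(-9) + L)² = (-9 - ½)² = (-19/2)² = 361/4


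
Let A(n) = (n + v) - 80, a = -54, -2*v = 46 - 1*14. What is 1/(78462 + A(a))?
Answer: 1/78312 ≈ 1.2769e-5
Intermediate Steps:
v = -16 (v = -(46 - 1*14)/2 = -(46 - 14)/2 = -1/2*32 = -16)
A(n) = -96 + n (A(n) = (n - 16) - 80 = (-16 + n) - 80 = -96 + n)
1/(78462 + A(a)) = 1/(78462 + (-96 - 54)) = 1/(78462 - 150) = 1/78312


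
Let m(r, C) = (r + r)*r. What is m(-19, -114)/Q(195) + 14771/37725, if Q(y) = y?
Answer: 2007853/490425 ≈ 4.0941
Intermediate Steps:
m(r, C) = 2*r² (m(r, C) = (2*r)*r = 2*r²)
m(-19, -114)/Q(195) + 14771/37725 = (2*(-19)²)/195 + 14771/37725 = (2*361)*(1/195) + 14771*(1/37725) = 722*(1/195) + 14771/37725 = 722/195 + 14771/37725 = 2007853/490425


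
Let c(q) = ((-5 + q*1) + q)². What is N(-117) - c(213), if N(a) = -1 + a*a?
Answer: -163553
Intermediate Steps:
N(a) = -1 + a²
c(q) = (-5 + 2*q)² (c(q) = ((-5 + q) + q)² = (-5 + 2*q)²)
N(-117) - c(213) = (-1 + (-117)²) - (-5 + 2*213)² = (-1 + 13689) - (-5 + 426)² = 13688 - 1*421² = 13688 - 1*177241 = 13688 - 177241 = -163553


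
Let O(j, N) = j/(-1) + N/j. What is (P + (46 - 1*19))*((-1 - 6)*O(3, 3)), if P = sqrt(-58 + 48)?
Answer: 378 + 14*I*sqrt(10) ≈ 378.0 + 44.272*I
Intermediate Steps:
O(j, N) = -j + N/j (O(j, N) = j*(-1) + N/j = -j + N/j)
P = I*sqrt(10) (P = sqrt(-10) = I*sqrt(10) ≈ 3.1623*I)
(P + (46 - 1*19))*((-1 - 6)*O(3, 3)) = (I*sqrt(10) + (46 - 1*19))*((-1 - 6)*(-1*3 + 3/3)) = (I*sqrt(10) + (46 - 19))*(-7*(-3 + 3*(1/3))) = (I*sqrt(10) + 27)*(-7*(-3 + 1)) = (27 + I*sqrt(10))*(-7*(-2)) = (27 + I*sqrt(10))*14 = 378 + 14*I*sqrt(10)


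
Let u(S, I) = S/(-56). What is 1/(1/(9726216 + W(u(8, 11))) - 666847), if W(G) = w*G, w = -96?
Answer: -68083608/45401349743969 ≈ -1.4996e-6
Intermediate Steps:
u(S, I) = -S/56 (u(S, I) = S*(-1/56) = -S/56)
W(G) = -96*G
1/(1/(9726216 + W(u(8, 11))) - 666847) = 1/(1/(9726216 - (-12)*8/7) - 666847) = 1/(1/(9726216 - 96*(-⅐)) - 666847) = 1/(1/(9726216 + 96/7) - 666847) = 1/(1/(68083608/7) - 666847) = 1/(7/68083608 - 666847) = 1/(-45401349743969/68083608) = -68083608/45401349743969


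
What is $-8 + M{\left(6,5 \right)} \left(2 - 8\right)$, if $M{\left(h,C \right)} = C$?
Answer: $-38$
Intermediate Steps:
$-8 + M{\left(6,5 \right)} \left(2 - 8\right) = -8 + 5 \left(2 - 8\right) = -8 + 5 \left(-6\right) = -8 - 30 = -38$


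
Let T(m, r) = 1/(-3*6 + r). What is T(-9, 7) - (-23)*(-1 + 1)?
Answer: -1/11 ≈ -0.090909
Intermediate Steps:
T(m, r) = 1/(-18 + r)
T(-9, 7) - (-23)*(-1 + 1) = 1/(-18 + 7) - (-23)*(-1 + 1) = 1/(-11) - (-23)*0 = -1/11 - 23*0 = -1/11 + 0 = -1/11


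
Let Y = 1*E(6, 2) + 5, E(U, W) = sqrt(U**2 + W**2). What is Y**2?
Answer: 65 + 20*sqrt(10) ≈ 128.25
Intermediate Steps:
Y = 5 + 2*sqrt(10) (Y = 1*sqrt(6**2 + 2**2) + 5 = 1*sqrt(36 + 4) + 5 = 1*sqrt(40) + 5 = 1*(2*sqrt(10)) + 5 = 2*sqrt(10) + 5 = 5 + 2*sqrt(10) ≈ 11.325)
Y**2 = (5 + 2*sqrt(10))**2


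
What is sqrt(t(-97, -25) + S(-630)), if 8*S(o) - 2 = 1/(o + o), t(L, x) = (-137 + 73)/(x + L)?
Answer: sqrt(2033455130)/51240 ≈ 0.88005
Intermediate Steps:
t(L, x) = -64/(L + x)
S(o) = 1/4 + 1/(16*o) (S(o) = 1/4 + 1/(8*(o + o)) = 1/4 + 1/(8*((2*o))) = 1/4 + (1/(2*o))/8 = 1/4 + 1/(16*o))
sqrt(t(-97, -25) + S(-630)) = sqrt(-64/(-97 - 25) + (1/16)*(1 + 4*(-630))/(-630)) = sqrt(-64/(-122) + (1/16)*(-1/630)*(1 - 2520)) = sqrt(-64*(-1/122) + (1/16)*(-1/630)*(-2519)) = sqrt(32/61 + 2519/10080) = sqrt(476219/614880) = sqrt(2033455130)/51240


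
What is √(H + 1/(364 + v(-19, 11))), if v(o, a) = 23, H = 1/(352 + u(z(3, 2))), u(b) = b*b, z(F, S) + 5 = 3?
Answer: √2843461/22962 ≈ 0.073437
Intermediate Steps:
z(F, S) = -2 (z(F, S) = -5 + 3 = -2)
u(b) = b²
H = 1/356 (H = 1/(352 + (-2)²) = 1/(352 + 4) = 1/356 ≈ 0.0028090)
√(H + 1/(364 + v(-19, 11))) = √(1/356 + 1/(364 + 23)) = √(1/356 + 1/387) = √(743/137772) = √2843461/22962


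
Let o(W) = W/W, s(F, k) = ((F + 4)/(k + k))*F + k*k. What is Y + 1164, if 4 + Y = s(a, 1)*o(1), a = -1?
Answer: 2319/2 ≈ 1159.5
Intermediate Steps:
s(F, k) = k**2 + F*(4 + F)/(2*k) (s(F, k) = ((4 + F)/((2*k)))*F + k**2 = ((4 + F)*(1/(2*k)))*F + k**2 = ((4 + F)/(2*k))*F + k**2 = F*(4 + F)/(2*k) + k**2 = k**2 + F*(4 + F)/(2*k))
o(W) = 1
Y = -9/2 (Y = -4 + ((1**3 + (1/2)*(-1)**2 + 2*(-1))/1)*1 = -4 + (1*(1 + (1/2)*1 - 2))*1 = -4 + (1*(1 + 1/2 - 2))*1 = -4 + (1*(-1/2))*1 = -4 - 1/2*1 = -4 - 1/2 = -9/2 ≈ -4.5000)
Y + 1164 = -9/2 + 1164 = 2319/2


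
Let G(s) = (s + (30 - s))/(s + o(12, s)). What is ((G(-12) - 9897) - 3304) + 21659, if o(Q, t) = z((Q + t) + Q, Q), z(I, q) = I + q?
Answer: 16921/2 ≈ 8460.5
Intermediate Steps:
o(Q, t) = t + 3*Q (o(Q, t) = ((Q + t) + Q) + Q = (t + 2*Q) + Q = t + 3*Q)
G(s) = 30/(36 + 2*s) (G(s) = (s + (30 - s))/(s + (s + 3*12)) = 30/(s + (s + 36)) = 30/(s + (36 + s)) = 30/(36 + 2*s))
((G(-12) - 9897) - 3304) + 21659 = ((15/(18 - 12) - 9897) - 3304) + 21659 = ((15/6 - 9897) - 3304) + 21659 = ((15*(1/6) - 9897) - 3304) + 21659 = ((5/2 - 9897) - 3304) + 21659 = (-19789/2 - 3304) + 21659 = -26397/2 + 21659 = 16921/2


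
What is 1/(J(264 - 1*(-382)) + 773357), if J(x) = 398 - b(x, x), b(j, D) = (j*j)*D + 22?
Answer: -1/268812403 ≈ -3.7201e-9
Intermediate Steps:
b(j, D) = 22 + D*j² (b(j, D) = j²*D + 22 = D*j² + 22 = 22 + D*j²)
J(x) = 376 - x³ (J(x) = 398 - (22 + x*x²) = 398 - (22 + x³) = 398 + (-22 - x³) = 376 - x³)
1/(J(264 - 1*(-382)) + 773357) = 1/((376 - (264 - 1*(-382))³) + 773357) = 1/((376 - (264 + 382)³) + 773357) = 1/((376 - 1*646³) + 773357) = 1/((376 - 1*269586136) + 773357) = 1/((376 - 269586136) + 773357) = 1/(-269585760 + 773357) = 1/(-268812403) = -1/268812403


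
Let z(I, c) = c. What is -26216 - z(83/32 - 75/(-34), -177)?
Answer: -26039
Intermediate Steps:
-26216 - z(83/32 - 75/(-34), -177) = -26216 - 1*(-177) = -26216 + 177 = -26039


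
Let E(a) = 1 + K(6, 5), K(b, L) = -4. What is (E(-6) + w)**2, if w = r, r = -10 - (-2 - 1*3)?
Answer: 64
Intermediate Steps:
r = -5 (r = -10 - (-2 - 3) = -10 - 1*(-5) = -10 + 5 = -5)
w = -5
E(a) = -3 (E(a) = 1 - 4 = -3)
(E(-6) + w)**2 = (-3 - 5)**2 = (-8)**2 = 64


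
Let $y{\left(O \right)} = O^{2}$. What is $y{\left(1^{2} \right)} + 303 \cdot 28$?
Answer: $8485$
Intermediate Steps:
$y{\left(1^{2} \right)} + 303 \cdot 28 = \left(1^{2}\right)^{2} + 303 \cdot 28 = 1^{2} + 8484 = 1 + 8484 = 8485$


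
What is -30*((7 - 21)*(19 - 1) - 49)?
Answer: 9030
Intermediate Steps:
-30*((7 - 21)*(19 - 1) - 49) = -30*(-14*18 - 49) = -30*(-252 - 49) = -30*(-301) = 9030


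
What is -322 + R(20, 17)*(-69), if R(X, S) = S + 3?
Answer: -1702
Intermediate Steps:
R(X, S) = 3 + S
-322 + R(20, 17)*(-69) = -322 + (3 + 17)*(-69) = -322 + 20*(-69) = -322 - 1380 = -1702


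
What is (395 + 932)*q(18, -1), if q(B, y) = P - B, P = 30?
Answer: 15924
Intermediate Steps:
q(B, y) = 30 - B
(395 + 932)*q(18, -1) = (395 + 932)*(30 - 1*18) = 1327*(30 - 18) = 1327*12 = 15924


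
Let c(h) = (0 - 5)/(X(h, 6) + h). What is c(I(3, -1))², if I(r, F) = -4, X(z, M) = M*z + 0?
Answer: 25/784 ≈ 0.031888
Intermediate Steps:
X(z, M) = M*z
c(h) = -5/(7*h) (c(h) = (0 - 5)/(6*h + h) = -5*1/(7*h) = -5/(7*h))
c(I(3, -1))² = (-5/7/(-4))² = (-5/7*(-¼))² = (5/28)² = 25/784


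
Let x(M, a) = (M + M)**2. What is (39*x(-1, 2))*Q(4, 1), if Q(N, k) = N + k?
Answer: 780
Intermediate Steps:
x(M, a) = 4*M**2 (x(M, a) = (2*M)**2 = 4*M**2)
(39*x(-1, 2))*Q(4, 1) = (39*(4*(-1)**2))*(4 + 1) = (39*(4*1))*5 = (39*4)*5 = 156*5 = 780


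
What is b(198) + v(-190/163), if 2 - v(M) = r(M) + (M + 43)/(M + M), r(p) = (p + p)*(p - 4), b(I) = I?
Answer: 2078833211/10096220 ≈ 205.90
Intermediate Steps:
r(p) = 2*p*(-4 + p) (r(p) = (2*p)*(-4 + p) = 2*p*(-4 + p))
v(M) = 2 - 2*M*(-4 + M) - (43 + M)/(2*M) (v(M) = 2 - (2*M*(-4 + M) + (M + 43)/(M + M)) = 2 - (2*M*(-4 + M) + (43 + M)/((2*M))) = 2 - (2*M*(-4 + M) + (43 + M)*(1/(2*M))) = 2 - (2*M*(-4 + M) + (43 + M)/(2*M)) = 2 - ((43 + M)/(2*M) + 2*M*(-4 + M)) = 2 + (-2*M*(-4 + M) - (43 + M)/(2*M)) = 2 - 2*M*(-4 + M) - (43 + M)/(2*M))
b(198) + v(-190/163) = 198 + (-43 + (-190/163)*(3 - 4*(-190/163)*(-4 - 190/163)))/(2*((-190/163))) = 198 + (-43 + (-190*1/163)*(3 - 4*(-190*1/163)*(-4 - 190*1/163)))/(2*((-190*1/163))) = 198 + (-43 - 190*(3 - 4*(-190/163)*(-4 - 190/163))/163)/(2*(-190/163)) = 198 + (1/2)*(-163/190)*(-43 - 190*(3 - 4*(-190/163)*(-842/163))/163) = 198 + (1/2)*(-163/190)*(-43 - 190*(3 - 639920/26569)/163) = 198 + (1/2)*(-163/190)*(-43 - 190/163*(-560213/26569)) = 198 + (1/2)*(-163/190)*(-43 + 106440470/4330747) = 198 + (1/2)*(-163/190)*(-79781651/4330747) = 198 + 79781651/10096220 = 2078833211/10096220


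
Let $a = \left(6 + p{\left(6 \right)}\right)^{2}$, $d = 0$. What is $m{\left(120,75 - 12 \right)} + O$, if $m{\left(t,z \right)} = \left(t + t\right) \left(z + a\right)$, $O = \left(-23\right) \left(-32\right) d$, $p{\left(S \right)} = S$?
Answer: $49680$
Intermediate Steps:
$O = 0$ ($O = \left(-23\right) \left(-32\right) 0 = 736 \cdot 0 = 0$)
$a = 144$ ($a = \left(6 + 6\right)^{2} = 12^{2} = 144$)
$m{\left(t,z \right)} = 2 t \left(144 + z\right)$ ($m{\left(t,z \right)} = \left(t + t\right) \left(z + 144\right) = 2 t \left(144 + z\right)$)
$m{\left(120,75 - 12 \right)} + O = 2 \cdot 120 \left(144 + \left(75 - 12\right)\right) + 0 = 2 \cdot 120 \left(144 + 63\right) + 0 = 2 \cdot 120 \cdot 207 + 0 = 49680 + 0 = 49680$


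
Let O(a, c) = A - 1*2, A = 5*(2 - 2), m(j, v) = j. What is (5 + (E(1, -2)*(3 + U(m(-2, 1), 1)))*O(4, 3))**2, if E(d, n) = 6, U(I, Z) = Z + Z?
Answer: 3025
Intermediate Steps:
U(I, Z) = 2*Z
A = 0 (A = 5*0 = 0)
O(a, c) = -2 (O(a, c) = 0 - 1*2 = 0 - 2 = -2)
(5 + (E(1, -2)*(3 + U(m(-2, 1), 1)))*O(4, 3))**2 = (5 + (6*(3 + 2*1))*(-2))**2 = (5 + (6*(3 + 2))*(-2))**2 = (5 + (6*5)*(-2))**2 = (5 + 30*(-2))**2 = (5 - 60)**2 = (-55)**2 = 3025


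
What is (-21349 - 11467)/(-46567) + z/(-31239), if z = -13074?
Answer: 544651994/484902171 ≈ 1.1232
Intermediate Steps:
(-21349 - 11467)/(-46567) + z/(-31239) = (-21349 - 11467)/(-46567) - 13074/(-31239) = -32816*(-1/46567) - 13074*(-1/31239) = 32816/46567 + 4358/10413 = 544651994/484902171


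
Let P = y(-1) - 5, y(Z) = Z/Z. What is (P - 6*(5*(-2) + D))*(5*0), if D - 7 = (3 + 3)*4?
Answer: 0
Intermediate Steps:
y(Z) = 1
D = 31 (D = 7 + (3 + 3)*4 = 7 + 6*4 = 7 + 24 = 31)
P = -4 (P = 1 - 5 = -4)
(P - 6*(5*(-2) + D))*(5*0) = (-4 - 6*(5*(-2) + 31))*(5*0) = (-4 - 6*(-10 + 31))*0 = (-4 - 6*21)*0 = (-4 - 126)*0 = -130*0 = 0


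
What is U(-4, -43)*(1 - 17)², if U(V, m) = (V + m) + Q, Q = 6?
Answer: -10496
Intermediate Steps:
U(V, m) = 6 + V + m (U(V, m) = (V + m) + 6 = 6 + V + m)
U(-4, -43)*(1 - 17)² = (6 - 4 - 43)*(1 - 17)² = -41*(-16)² = -41*256 = -10496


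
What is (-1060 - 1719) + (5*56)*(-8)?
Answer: -5019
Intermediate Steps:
(-1060 - 1719) + (5*56)*(-8) = -2779 + 280*(-8) = -2779 - 2240 = -5019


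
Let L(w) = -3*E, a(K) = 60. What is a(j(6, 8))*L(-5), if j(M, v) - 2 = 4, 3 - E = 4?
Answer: 180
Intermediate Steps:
E = -1 (E = 3 - 1*4 = 3 - 4 = -1)
j(M, v) = 6 (j(M, v) = 2 + 4 = 6)
L(w) = 3 (L(w) = -3*(-1) = 3)
a(j(6, 8))*L(-5) = 60*3 = 180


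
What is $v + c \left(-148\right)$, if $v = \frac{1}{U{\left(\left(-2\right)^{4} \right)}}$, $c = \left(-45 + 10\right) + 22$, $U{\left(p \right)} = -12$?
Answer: $\frac{23087}{12} \approx 1923.9$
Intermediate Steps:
$c = -13$ ($c = -35 + 22 = -13$)
$v = - \frac{1}{12}$ ($v = \frac{1}{-12} = - \frac{1}{12} \approx -0.083333$)
$v + c \left(-148\right) = - \frac{1}{12} - -1924 = - \frac{1}{12} + 1924 = \frac{23087}{12}$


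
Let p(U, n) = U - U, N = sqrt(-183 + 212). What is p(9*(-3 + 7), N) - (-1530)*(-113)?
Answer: -172890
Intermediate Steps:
N = sqrt(29) ≈ 5.3852
p(U, n) = 0
p(9*(-3 + 7), N) - (-1530)*(-113) = 0 - (-1530)*(-113) = 0 - 1*172890 = 0 - 172890 = -172890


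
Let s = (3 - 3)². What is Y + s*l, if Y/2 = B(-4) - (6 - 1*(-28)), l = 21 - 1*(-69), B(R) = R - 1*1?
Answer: -78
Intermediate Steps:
B(R) = -1 + R (B(R) = R - 1 = -1 + R)
s = 0 (s = 0² = 0)
l = 90 (l = 21 + 69 = 90)
Y = -78 (Y = 2*((-1 - 4) - (6 - 1*(-28))) = 2*(-5 - (6 + 28)) = 2*(-5 - 1*34) = 2*(-5 - 34) = 2*(-39) = -78)
Y + s*l = -78 + 0*90 = -78 + 0 = -78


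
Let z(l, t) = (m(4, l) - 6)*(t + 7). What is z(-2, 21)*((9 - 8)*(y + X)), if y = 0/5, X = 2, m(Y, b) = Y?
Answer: -112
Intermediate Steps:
z(l, t) = -14 - 2*t (z(l, t) = (4 - 6)*(t + 7) = -2*(7 + t) = -14 - 2*t)
y = 0 (y = 0*(⅕) = 0)
z(-2, 21)*((9 - 8)*(y + X)) = (-14 - 2*21)*((9 - 8)*(0 + 2)) = (-14 - 42)*(1*2) = -56*2 = -112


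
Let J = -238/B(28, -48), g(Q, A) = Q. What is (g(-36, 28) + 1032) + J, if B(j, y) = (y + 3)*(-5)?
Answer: 223862/225 ≈ 994.94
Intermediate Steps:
B(j, y) = -15 - 5*y (B(j, y) = (3 + y)*(-5) = -15 - 5*y)
J = -238/225 (J = -238/(-15 - 5*(-48)) = -238/(-15 + 240) = -238/225 ≈ -1.0578)
(g(-36, 28) + 1032) + J = (-36 + 1032) - 238/225 = 996 - 238/225 = 223862/225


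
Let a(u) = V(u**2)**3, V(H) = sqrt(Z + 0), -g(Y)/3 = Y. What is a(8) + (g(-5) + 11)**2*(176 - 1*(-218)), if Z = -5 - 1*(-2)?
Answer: 266344 - 3*I*sqrt(3) ≈ 2.6634e+5 - 5.1962*I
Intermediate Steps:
g(Y) = -3*Y
Z = -3 (Z = -5 + 2 = -3)
V(H) = I*sqrt(3) (V(H) = sqrt(-3 + 0) = sqrt(-3) = I*sqrt(3))
a(u) = -3*I*sqrt(3) (a(u) = (I*sqrt(3))**3 = -3*I*sqrt(3))
a(8) + (g(-5) + 11)**2*(176 - 1*(-218)) = -3*I*sqrt(3) + (-3*(-5) + 11)**2*(176 - 1*(-218)) = -3*I*sqrt(3) + (15 + 11)**2*(176 + 218) = -3*I*sqrt(3) + 26**2*394 = -3*I*sqrt(3) + 676*394 = -3*I*sqrt(3) + 266344 = 266344 - 3*I*sqrt(3)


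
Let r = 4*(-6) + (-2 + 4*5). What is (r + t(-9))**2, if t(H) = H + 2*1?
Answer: 169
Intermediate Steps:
t(H) = 2 + H (t(H) = H + 2 = 2 + H)
r = -6 (r = -24 + (-2 + 20) = -24 + 18 = -6)
(r + t(-9))**2 = (-6 + (2 - 9))**2 = (-6 - 7)**2 = (-13)**2 = 169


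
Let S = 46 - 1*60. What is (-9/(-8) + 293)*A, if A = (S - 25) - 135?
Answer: -204711/4 ≈ -51178.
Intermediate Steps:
S = -14 (S = 46 - 60 = -14)
A = -174 (A = (-14 - 25) - 135 = -39 - 135 = -174)
(-9/(-8) + 293)*A = (-9/(-8) + 293)*(-174) = (-9*(-1)/8 + 293)*(-174) = (-1*(-9/8) + 293)*(-174) = (9/8 + 293)*(-174) = (2353/8)*(-174) = -204711/4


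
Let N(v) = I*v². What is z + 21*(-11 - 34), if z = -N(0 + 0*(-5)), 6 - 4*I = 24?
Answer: -945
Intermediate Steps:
I = -9/2 (I = 3/2 - ¼*24 = 3/2 - 6 = -9/2 ≈ -4.5000)
N(v) = -9*v²/2
z = 0 (z = -(-9)*(0 + 0*(-5))²/2 = -(-9)*(0 + 0)²/2 = -(-9)*0²/2 = -(-9)*0/2 = -1*0 = 0)
z + 21*(-11 - 34) = 0 + 21*(-11 - 34) = 0 + 21*(-45) = 0 - 945 = -945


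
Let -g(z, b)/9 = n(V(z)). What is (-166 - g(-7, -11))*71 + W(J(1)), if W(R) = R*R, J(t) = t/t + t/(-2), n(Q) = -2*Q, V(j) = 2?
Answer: -57367/4 ≈ -14342.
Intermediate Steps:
g(z, b) = 36 (g(z, b) = -(-18)*2 = -9*(-4) = 36)
J(t) = 1 - t/2 (J(t) = 1 + t*(-½) = 1 - t/2)
W(R) = R²
(-166 - g(-7, -11))*71 + W(J(1)) = (-166 - 1*36)*71 + (1 - ½*1)² = (-166 - 36)*71 + (1 - ½)² = -202*71 + (½)² = -14342 + ¼ = -57367/4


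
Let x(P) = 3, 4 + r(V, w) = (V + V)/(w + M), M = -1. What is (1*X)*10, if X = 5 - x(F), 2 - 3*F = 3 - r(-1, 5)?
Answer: 20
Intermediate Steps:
r(V, w) = -4 + 2*V/(-1 + w) (r(V, w) = -4 + (V + V)/(w - 1) = -4 + (2*V)/(-1 + w) = -4 + 2*V/(-1 + w))
F = -11/6 (F = ⅔ - (3 - 2*(2 - 1 - 2*5)/(-1 + 5))/3 = ⅔ - (3 - 2*(2 - 1 - 10)/4)/3 = ⅔ - (3 - 2*(-9)/4)/3 = ⅔ - (3 - 1*(-9/2))/3 = ⅔ - (3 + 9/2)/3 = ⅔ - ⅓*15/2 = ⅔ - 5/2 = -11/6 ≈ -1.8333)
X = 2 (X = 5 - 1*3 = 5 - 3 = 2)
(1*X)*10 = (1*2)*10 = 2*10 = 20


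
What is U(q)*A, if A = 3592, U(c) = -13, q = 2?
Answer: -46696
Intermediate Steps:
U(q)*A = -13*3592 = -46696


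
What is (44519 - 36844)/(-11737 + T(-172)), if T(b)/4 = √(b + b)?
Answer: -90081475/137762673 - 61400*I*√86/137762673 ≈ -0.65389 - 0.0041332*I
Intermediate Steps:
T(b) = 4*√2*√b (T(b) = 4*√(b + b) = 4*√(2*b) = 4*(√2*√b) = 4*√2*√b)
(44519 - 36844)/(-11737 + T(-172)) = (44519 - 36844)/(-11737 + 4*√2*√(-172)) = 7675/(-11737 + 4*√2*(2*I*√43)) = 7675/(-11737 + 8*I*√86)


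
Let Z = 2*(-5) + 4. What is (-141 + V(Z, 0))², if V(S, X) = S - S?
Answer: 19881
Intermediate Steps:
Z = -6 (Z = -10 + 4 = -6)
V(S, X) = 0
(-141 + V(Z, 0))² = (-141 + 0)² = (-141)² = 19881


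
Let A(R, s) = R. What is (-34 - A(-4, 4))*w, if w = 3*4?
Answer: -360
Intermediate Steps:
w = 12
(-34 - A(-4, 4))*w = (-34 - 1*(-4))*12 = (-34 + 4)*12 = -30*12 = -360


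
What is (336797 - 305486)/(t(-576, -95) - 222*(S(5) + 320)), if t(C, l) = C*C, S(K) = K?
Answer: 10437/86542 ≈ 0.12060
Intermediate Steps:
t(C, l) = C**2
(336797 - 305486)/(t(-576, -95) - 222*(S(5) + 320)) = (336797 - 305486)/((-576)**2 - 222*(5 + 320)) = 31311/(331776 - 222*325) = 31311/(331776 - 72150) = 31311/259626 = 31311*(1/259626) = 10437/86542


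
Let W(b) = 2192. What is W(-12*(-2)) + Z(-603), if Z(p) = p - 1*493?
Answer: 1096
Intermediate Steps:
Z(p) = -493 + p (Z(p) = p - 493 = -493 + p)
W(-12*(-2)) + Z(-603) = 2192 + (-493 - 603) = 2192 - 1096 = 1096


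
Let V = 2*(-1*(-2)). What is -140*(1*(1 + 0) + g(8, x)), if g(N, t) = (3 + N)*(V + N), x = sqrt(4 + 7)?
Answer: -18620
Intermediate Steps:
V = 4 (V = 2*2 = 4)
x = sqrt(11) ≈ 3.3166
g(N, t) = (3 + N)*(4 + N)
-140*(1*(1 + 0) + g(8, x)) = -140*(1*(1 + 0) + (12 + 8**2 + 7*8)) = -140*(1*1 + (12 + 64 + 56)) = -140*(1 + 132) = -140*133 = -18620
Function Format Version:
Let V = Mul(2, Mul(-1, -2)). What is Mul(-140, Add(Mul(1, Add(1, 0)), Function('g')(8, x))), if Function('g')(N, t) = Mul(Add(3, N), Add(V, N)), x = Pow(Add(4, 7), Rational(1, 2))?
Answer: -18620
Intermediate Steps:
V = 4 (V = Mul(2, 2) = 4)
x = Pow(11, Rational(1, 2)) ≈ 3.3166
Function('g')(N, t) = Mul(Add(3, N), Add(4, N))
Mul(-140, Add(Mul(1, Add(1, 0)), Function('g')(8, x))) = Mul(-140, Add(Mul(1, Add(1, 0)), Add(12, Pow(8, 2), Mul(7, 8)))) = Mul(-140, Add(Mul(1, 1), Add(12, 64, 56))) = Mul(-140, Add(1, 132)) = Mul(-140, 133) = -18620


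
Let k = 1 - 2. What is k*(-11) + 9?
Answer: 20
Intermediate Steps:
k = -1
k*(-11) + 9 = -1*(-11) + 9 = 11 + 9 = 20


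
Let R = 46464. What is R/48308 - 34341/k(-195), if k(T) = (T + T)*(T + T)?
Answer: 34668137/47100300 ≈ 0.73605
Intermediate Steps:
k(T) = 4*T² (k(T) = (2*T)*(2*T) = 4*T²)
R/48308 - 34341/k(-195) = 46464/48308 - 34341/(4*(-195)²) = 46464*(1/48308) - 34341/(4*38025) = 11616/12077 - 34341/152100 = 11616/12077 - 34341*1/152100 = 11616/12077 - 11447/50700 = 34668137/47100300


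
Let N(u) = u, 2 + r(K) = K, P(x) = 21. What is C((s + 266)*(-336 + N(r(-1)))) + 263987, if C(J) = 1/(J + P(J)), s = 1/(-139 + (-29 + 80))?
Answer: 2094241869287/7933125 ≈ 2.6399e+5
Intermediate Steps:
r(K) = -2 + K
s = -1/88 (s = 1/(-139 + 51) = 1/(-88) = -1/88 ≈ -0.011364)
C(J) = 1/(21 + J) (C(J) = 1/(J + 21) = 1/(21 + J))
C((s + 266)*(-336 + N(r(-1)))) + 263987 = 1/(21 + (-1/88 + 266)*(-336 + (-2 - 1))) + 263987 = 1/(21 + 23407*(-336 - 3)/88) + 263987 = 1/(21 + (23407/88)*(-339)) + 263987 = 1/(21 - 7934973/88) + 263987 = 1/(-7933125/88) + 263987 = -88/7933125 + 263987 = 2094241869287/7933125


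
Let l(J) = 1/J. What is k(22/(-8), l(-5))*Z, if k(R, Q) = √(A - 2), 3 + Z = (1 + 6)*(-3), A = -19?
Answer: -24*I*√21 ≈ -109.98*I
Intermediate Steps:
Z = -24 (Z = -3 + (1 + 6)*(-3) = -3 + 7*(-3) = -3 - 21 = -24)
k(R, Q) = I*√21 (k(R, Q) = √(-19 - 2) = √(-21) = I*√21)
k(22/(-8), l(-5))*Z = (I*√21)*(-24) = -24*I*√21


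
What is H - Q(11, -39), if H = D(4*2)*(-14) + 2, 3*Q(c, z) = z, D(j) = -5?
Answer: 85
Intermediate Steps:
Q(c, z) = z/3
H = 72 (H = -5*(-14) + 2 = 70 + 2 = 72)
H - Q(11, -39) = 72 - (-39)/3 = 72 - 1*(-13) = 72 + 13 = 85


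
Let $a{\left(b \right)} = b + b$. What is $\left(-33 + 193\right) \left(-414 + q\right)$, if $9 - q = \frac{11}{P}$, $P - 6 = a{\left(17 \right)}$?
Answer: $-64844$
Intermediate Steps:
$a{\left(b \right)} = 2 b$
$P = 40$ ($P = 6 + 2 \cdot 17 = 6 + 34 = 40$)
$q = \frac{349}{40}$ ($q = 9 - \frac{11}{40} = \frac{349}{40} \approx 8.725$)
$\left(-33 + 193\right) \left(-414 + q\right) = \left(-33 + 193\right) \left(-414 + \frac{349}{40}\right) = 160 \left(- \frac{16211}{40}\right) = -64844$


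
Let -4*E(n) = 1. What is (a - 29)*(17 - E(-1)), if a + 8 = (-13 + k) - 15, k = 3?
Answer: -2139/2 ≈ -1069.5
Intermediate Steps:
E(n) = -1/4 (E(n) = -1/4*1 = -1/4)
a = -33 (a = -8 + ((-13 + 3) - 15) = -8 + (-10 - 15) = -8 - 25 = -33)
(a - 29)*(17 - E(-1)) = (-33 - 29)*(17 - 1*(-1/4)) = -62*(17 + 1/4) = -62*69/4 = -2139/2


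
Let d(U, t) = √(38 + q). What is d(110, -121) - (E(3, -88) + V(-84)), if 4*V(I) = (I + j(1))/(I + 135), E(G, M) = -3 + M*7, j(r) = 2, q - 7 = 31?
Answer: 63179/102 + 2*√19 ≈ 628.12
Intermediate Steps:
q = 38 (q = 7 + 31 = 38)
d(U, t) = 2*√19 (d(U, t) = √(38 + 38) = √76 = 2*√19)
E(G, M) = -3 + 7*M
V(I) = (2 + I)/(4*(135 + I)) (V(I) = ((I + 2)/(I + 135))/4 = ((2 + I)/(135 + I))/4 = (2 + I)/(4*(135 + I)))
d(110, -121) - (E(3, -88) + V(-84)) = 2*√19 - ((-3 + 7*(-88)) + (2 - 84)/(4*(135 - 84))) = 2*√19 - ((-3 - 616) + (¼)*(-82)/51) = 2*√19 - (-619 + (¼)*(1/51)*(-82)) = 2*√19 - (-619 - 41/102) = 2*√19 - 1*(-63179/102) = 2*√19 + 63179/102 = 63179/102 + 2*√19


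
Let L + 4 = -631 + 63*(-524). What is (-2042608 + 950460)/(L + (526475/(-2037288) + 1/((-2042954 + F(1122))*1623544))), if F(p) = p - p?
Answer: 922500448436379836008128/28420700290315795912103 ≈ 32.459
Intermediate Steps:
F(p) = 0
L = -33647 (L = -4 + (-631 + 63*(-524)) = -4 + (-631 - 33012) = -4 - 33643 = -33647)
(-2042608 + 950460)/(L + (526475/(-2037288) + 1/((-2042954 + F(1122))*1623544))) = (-2042608 + 950460)/(-33647 + (526475/(-2037288) + 1/((-2042954 + 0)*1623544))) = -1092148/(-33647 + (526475*(-1/2037288) + (1/1623544)/(-2042954))) = -1092148/(-33647 + (-526475/2037288 - 1/2042954*1/1623544)) = -1092148/(-33647 + (-526475/2037288 - 1/3316825708976)) = -1092148/(-33647 - 218278226891897111/844666151873537136) = -1092148/(-28420700290315795912103/844666151873537136) = -1092148*(-844666151873537136/28420700290315795912103) = 922500448436379836008128/28420700290315795912103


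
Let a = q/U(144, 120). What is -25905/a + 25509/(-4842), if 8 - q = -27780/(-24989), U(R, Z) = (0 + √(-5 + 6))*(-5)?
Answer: 2611285262377/138910524 ≈ 18798.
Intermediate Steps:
U(R, Z) = -5 (U(R, Z) = (0 + √1)*(-5) = (0 + 1)*(-5) = 1*(-5) = -5)
q = 172132/24989 (q = 8 - (-27780)/(-24989) = 8 - (-27780)*(-1)/24989 = 8 - 1*27780/24989 = 8 - 27780/24989 = 172132/24989 ≈ 6.8883)
a = -172132/124945 (a = (172132/24989)/(-5) = (172132/24989)*(-⅕) = -172132/124945 ≈ -1.3777)
-25905/a + 25509/(-4842) = -25905/(-172132/124945) + 25509/(-4842) = -25905*(-124945/172132) + 25509*(-1/4842) = 3236700225/172132 - 8503/1614 = 2611285262377/138910524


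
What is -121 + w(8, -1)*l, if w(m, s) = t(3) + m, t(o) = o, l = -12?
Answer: -253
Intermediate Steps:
w(m, s) = 3 + m
-121 + w(8, -1)*l = -121 + (3 + 8)*(-12) = -121 + 11*(-12) = -121 - 132 = -253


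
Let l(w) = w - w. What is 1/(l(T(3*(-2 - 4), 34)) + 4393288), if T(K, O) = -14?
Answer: 1/4393288 ≈ 2.2762e-7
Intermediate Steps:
l(w) = 0
1/(l(T(3*(-2 - 4), 34)) + 4393288) = 1/(0 + 4393288) = 1/4393288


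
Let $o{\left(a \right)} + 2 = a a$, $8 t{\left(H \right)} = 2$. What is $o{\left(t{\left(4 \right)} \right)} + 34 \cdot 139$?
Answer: $\frac{75585}{16} \approx 4724.1$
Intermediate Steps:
$t{\left(H \right)} = \frac{1}{4}$ ($t{\left(H \right)} = \frac{1}{8} \cdot 2 = \frac{1}{4}$)
$o{\left(a \right)} = -2 + a^{2}$ ($o{\left(a \right)} = -2 + a a = -2 + a^{2}$)
$o{\left(t{\left(4 \right)} \right)} + 34 \cdot 139 = \left(-2 + \left(\frac{1}{4}\right)^{2}\right) + 34 \cdot 139 = \left(-2 + \frac{1}{16}\right) + 4726 = - \frac{31}{16} + 4726 = \frac{75585}{16}$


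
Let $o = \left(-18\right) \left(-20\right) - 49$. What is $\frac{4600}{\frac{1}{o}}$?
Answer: $1430600$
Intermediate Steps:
$o = 311$ ($o = 360 - 49 = 311$)
$\frac{4600}{\frac{1}{o}} = \frac{4600}{\frac{1}{311}} = 4600 \frac{1}{\frac{1}{311}} = 4600 \cdot 311 = 1430600$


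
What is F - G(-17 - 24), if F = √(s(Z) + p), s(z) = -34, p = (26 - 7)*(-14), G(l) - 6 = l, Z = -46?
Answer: 35 + 10*I*√3 ≈ 35.0 + 17.32*I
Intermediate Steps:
G(l) = 6 + l
p = -266 (p = 19*(-14) = -266)
F = 10*I*√3 (F = √(-34 - 266) = √(-300) = 10*I*√3 ≈ 17.32*I)
F - G(-17 - 24) = 10*I*√3 - (6 + (-17 - 24)) = 10*I*√3 - (6 - 41) = 10*I*√3 - 1*(-35) = 10*I*√3 + 35 = 35 + 10*I*√3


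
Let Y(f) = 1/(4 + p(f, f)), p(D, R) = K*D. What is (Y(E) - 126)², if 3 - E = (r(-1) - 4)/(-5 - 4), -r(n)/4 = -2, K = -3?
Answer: 5745609/361 ≈ 15916.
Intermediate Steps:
p(D, R) = -3*D
r(n) = 8 (r(n) = -4*(-2) = 8)
E = 31/9 (E = 3 - (8 - 4)/(-5 - 4) = 3 - 4/(-9) = 3 - 4*(-1)/9 = 3 - 1*(-4/9) = 3 + 4/9 = 31/9 ≈ 3.4444)
Y(f) = 1/(4 - 3*f)
(Y(E) - 126)² = (1/(4 - 3*31/9) - 126)² = (1/(4 - 31/3) - 126)² = (1/(-19/3) - 126)² = (-3/19 - 126)² = (-2397/19)² = 5745609/361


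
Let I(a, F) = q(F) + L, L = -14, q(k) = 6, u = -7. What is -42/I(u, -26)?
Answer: 21/4 ≈ 5.2500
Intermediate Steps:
I(a, F) = -8 (I(a, F) = 6 - 14 = -8)
-42/I(u, -26) = -42/(-8) = -42*(-⅛) = 21/4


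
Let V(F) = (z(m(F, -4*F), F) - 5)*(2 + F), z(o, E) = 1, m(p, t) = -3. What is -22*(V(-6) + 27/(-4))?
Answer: -407/2 ≈ -203.50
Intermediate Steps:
V(F) = -8 - 4*F (V(F) = (1 - 5)*(2 + F) = -4*(2 + F) = -8 - 4*F)
-22*(V(-6) + 27/(-4)) = -22*((-8 - 4*(-6)) + 27/(-4)) = -22*((-8 + 24) + 27*(-¼)) = -22*(16 - 27/4) = -22*37/4 = -407/2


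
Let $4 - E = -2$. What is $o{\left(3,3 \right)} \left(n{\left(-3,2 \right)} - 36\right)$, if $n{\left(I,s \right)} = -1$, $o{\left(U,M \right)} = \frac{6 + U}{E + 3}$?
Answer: $-37$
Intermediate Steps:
$E = 6$ ($E = 4 - -2 = 4 + 2 = 6$)
$o{\left(U,M \right)} = \frac{2}{3} + \frac{U}{9}$ ($o{\left(U,M \right)} = \frac{6 + U}{6 + 3} = \frac{6 + U}{9} = \left(6 + U\right) \frac{1}{9} = \frac{2}{3} + \frac{U}{9}$)
$o{\left(3,3 \right)} \left(n{\left(-3,2 \right)} - 36\right) = \left(\frac{2}{3} + \frac{1}{9} \cdot 3\right) \left(-1 - 36\right) = \left(\frac{2}{3} + \frac{1}{3}\right) \left(-37\right) = 1 \left(-37\right) = -37$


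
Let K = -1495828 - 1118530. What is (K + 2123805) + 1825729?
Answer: 1335176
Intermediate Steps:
K = -2614358
(K + 2123805) + 1825729 = (-2614358 + 2123805) + 1825729 = -490553 + 1825729 = 1335176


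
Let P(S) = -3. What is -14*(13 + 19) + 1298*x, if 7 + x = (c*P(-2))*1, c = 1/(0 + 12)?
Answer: -19717/2 ≈ -9858.5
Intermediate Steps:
c = 1/12 ≈ 0.083333
x = -29/4 (x = -7 + ((1/12)*(-3))*1 = -7 - 1/4*1 = -7 - 1/4 = -29/4 ≈ -7.2500)
-14*(13 + 19) + 1298*x = -14*(13 + 19) + 1298*(-29/4) = -14*32 - 18821/2 = -448 - 18821/2 = -19717/2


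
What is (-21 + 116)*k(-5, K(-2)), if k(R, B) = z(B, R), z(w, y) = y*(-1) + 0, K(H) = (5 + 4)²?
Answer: 475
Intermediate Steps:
K(H) = 81 (K(H) = 9² = 81)
z(w, y) = -y (z(w, y) = -y + 0 = -y)
k(R, B) = -R
(-21 + 116)*k(-5, K(-2)) = (-21 + 116)*(-1*(-5)) = 95*5 = 475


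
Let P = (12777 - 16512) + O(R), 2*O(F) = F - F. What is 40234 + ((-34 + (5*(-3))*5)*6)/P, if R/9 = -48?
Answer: 50091548/1245 ≈ 40234.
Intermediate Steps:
R = -432 (R = 9*(-48) = -432)
O(F) = 0 (O(F) = (F - F)/2 = (1/2)*0 = 0)
P = -3735 (P = (12777 - 16512) + 0 = -3735 + 0 = -3735)
40234 + ((-34 + (5*(-3))*5)*6)/P = 40234 + ((-34 + (5*(-3))*5)*6)/(-3735) = 40234 + ((-34 - 15*5)*6)*(-1/3735) = 40234 + ((-34 - 75)*6)*(-1/3735) = 40234 - 109*6*(-1/3735) = 40234 - 654*(-1/3735) = 40234 + 218/1245 = 50091548/1245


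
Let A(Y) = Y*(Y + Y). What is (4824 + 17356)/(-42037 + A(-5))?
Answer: -22180/41987 ≈ -0.52826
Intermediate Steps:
A(Y) = 2*Y² (A(Y) = Y*(2*Y) = 2*Y²)
(4824 + 17356)/(-42037 + A(-5)) = (4824 + 17356)/(-42037 + 2*(-5)²) = 22180/(-42037 + 2*25) = 22180/(-42037 + 50) = 22180/(-41987) = 22180*(-1/41987) = -22180/41987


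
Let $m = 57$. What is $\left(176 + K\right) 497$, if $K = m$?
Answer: $115801$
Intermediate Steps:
$K = 57$
$\left(176 + K\right) 497 = \left(176 + 57\right) 497 = 233 \cdot 497 = 115801$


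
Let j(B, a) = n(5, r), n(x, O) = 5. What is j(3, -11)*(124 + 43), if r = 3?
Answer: 835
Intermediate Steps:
j(B, a) = 5
j(3, -11)*(124 + 43) = 5*(124 + 43) = 5*167 = 835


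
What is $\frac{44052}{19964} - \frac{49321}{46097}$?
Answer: $\frac{8435650}{7421617} \approx 1.1366$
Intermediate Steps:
$\frac{44052}{19964} - \frac{49321}{46097} = 44052 \cdot \frac{1}{19964} - \frac{1591}{1487} = \frac{11013}{4991} - \frac{1591}{1487} = \frac{8435650}{7421617}$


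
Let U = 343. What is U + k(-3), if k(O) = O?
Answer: 340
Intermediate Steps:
U + k(-3) = 343 - 3 = 340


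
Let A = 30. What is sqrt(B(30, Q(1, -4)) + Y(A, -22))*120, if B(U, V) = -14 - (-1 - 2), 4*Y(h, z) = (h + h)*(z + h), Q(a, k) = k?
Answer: 120*sqrt(109) ≈ 1252.8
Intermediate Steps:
Y(h, z) = h*(h + z)/2 (Y(h, z) = ((h + h)*(z + h))/4 = ((2*h)*(h + z))/4 = (2*h*(h + z))/4 = h*(h + z)/2)
B(U, V) = -11 (B(U, V) = -14 - 1*(-3) = -14 + 3 = -11)
sqrt(B(30, Q(1, -4)) + Y(A, -22))*120 = sqrt(-11 + (1/2)*30*(30 - 22))*120 = sqrt(-11 + (1/2)*30*8)*120 = sqrt(-11 + 120)*120 = sqrt(109)*120 = 120*sqrt(109)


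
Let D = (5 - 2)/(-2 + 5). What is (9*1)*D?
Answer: 9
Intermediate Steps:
D = 1 (D = 3/3 = 3*(1/3) = 1)
(9*1)*D = (9*1)*1 = 9*1 = 9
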